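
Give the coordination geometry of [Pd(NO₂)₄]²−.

Ligand charges: each nitro (N-bound nitrite) is −1. With an overall charge of −2 the palladium centre must be in the +2 oxidation state.
Group 10 minus oxidation state 2 gives a d⁸ configuration.
Coordination number: 4.
A 4d d⁸ ion has a large crystal-field splitting; square planar leaves the high-energy d_{x²−y²} orbital empty and maximises CFSE.

square planar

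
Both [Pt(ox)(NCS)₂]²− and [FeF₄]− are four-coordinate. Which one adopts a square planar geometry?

[Pt(ox)(NCS)₂]²−

For [Pt(ox)(NCS)₂]²−: Summing ligand charges against the −2 overall charge gives an oxidation state of +2 for platinum. Platinum is a group-10 element; Pt(II) is therefore d⁸. A 5d d⁸ ion has a large crystal-field splitting; square planar leaves the high-energy d_{x²−y²} orbital empty and maximises CFSE. → square planar.
For [FeF₄]−: Ligand charges: each fluoride is −1. With an overall charge of −1 the iron centre must be in the +3 oxidation state. Iron is a group-8 element; Fe(III) is therefore d⁵. A high-spin d⁵ ion has zero CFSE in either geometry, so four ligands adopt the sterically favoured tetrahedral geometry. → tetrahedral.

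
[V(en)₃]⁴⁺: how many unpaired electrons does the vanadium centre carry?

Ethylenediamine is neutral; balancing the +4 overall charge requires V(IV).
V sits in group 5, so the d-electron count is 5 − 4 = 1.
Counting donor atoms: 3×ethylenediamine (bidentate) → 6 donors. Coordination number = 6.
In an octahedral field the d¹ configuration is t₂g¹e_g⁰ (only one arrangement possible), giving 1 unpaired electron.

1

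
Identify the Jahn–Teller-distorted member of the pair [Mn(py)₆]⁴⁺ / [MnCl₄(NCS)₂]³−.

[Mn(py)₆]⁴⁺: Summing ligand charges against the +4 overall charge gives an oxidation state of +4 for manganese. Group 7 minus oxidation state 4 gives a d³ configuration. The d³ configuration leaves the e_g set evenly filled (or empty) — no strong Jahn–Teller driving force.
[MnCl₄(NCS)₂]³−: Summing ligand charges against the −3 overall charge gives an oxidation state of +3 for manganese. Mn sits in group 7, so the d-electron count is 7 − 3 = 4. Chloride and isothiocyanate are weak-field ligands for a first-row metal, so the complex is high-spin. The t₂g³e_g¹ (high-spin) configuration has an unevenly filled e_g set; the Jahn–Teller theorem predicts a tetragonal distortion (typically axial elongation) to lift the degeneracy.

[MnCl₄(NCS)₂]³−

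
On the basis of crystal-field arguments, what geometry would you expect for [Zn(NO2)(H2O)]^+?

Each nitro (N-bound nitrite) is −1; water is neutral; balancing the +1 overall charge requires Zn(II).
Zinc is a group-12 element; Zn(II) is therefore d¹⁰.
With 2 monodentate ligands the coordination number is 2.
A d¹⁰ ion with only two ligands adopts a linear arrangement (sp hybridisation; no CFSE preference).

linear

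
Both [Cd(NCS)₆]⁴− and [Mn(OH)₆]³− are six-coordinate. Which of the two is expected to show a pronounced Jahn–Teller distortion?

[Mn(OH)₆]³−

[Cd(NCS)₆]⁴−: Summing ligand charges against the −4 overall charge gives an oxidation state of +2 for cadmium. Group 12 minus oxidation state 2 gives a d¹⁰ configuration. The d¹⁰ configuration leaves the e_g set evenly filled (or empty) — no strong Jahn–Teller driving force.
[Mn(OH)₆]³−: Each hydroxide is −1; balancing the −3 overall charge requires Mn(III). Group 7 minus oxidation state 3 gives a d⁴ configuration. Hydroxide is a weak-field ligand for a first-row metal, so the complex is high-spin. The t₂g³e_g¹ (high-spin) configuration has an unevenly filled e_g set; the Jahn–Teller theorem predicts a tetragonal distortion (typically axial elongation) to lift the degeneracy.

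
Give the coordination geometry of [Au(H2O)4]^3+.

Water is neutral; balancing the +3 overall charge requires Au(III).
Group 11 minus oxidation state 3 gives a d⁸ configuration.
Coordination number: 4.
A 5d d⁸ ion has a large crystal-field splitting; square planar leaves the high-energy d_{x²−y²} orbital empty and maximises CFSE.

square planar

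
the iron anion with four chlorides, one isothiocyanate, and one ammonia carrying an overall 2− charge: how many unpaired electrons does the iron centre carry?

Ligand charges: each chloride is −1; each isothiocyanate is −1; ammonia is neutral. With an overall charge of −2 the iron centre must be in the +3 oxidation state.
Iron is a group-8 element; Fe(III) is therefore d⁵.
The spin state decides the count: Chloride and isothiocyanate are weak-field ligands for a first-row metal, so the complex is high-spin.
An octahedral high-spin d⁵ ion is t₂g³e_g², giving 5 unpaired electrons.

5 unpaired electrons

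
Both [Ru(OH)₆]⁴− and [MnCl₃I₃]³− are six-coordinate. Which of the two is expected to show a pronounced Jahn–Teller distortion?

[MnCl₃I₃]³−

[Ru(OH)₆]⁴−: Ligand charges: each hydroxide is −1. With an overall charge of −4 the ruthenium centre must be in the +2 oxidation state. Ruthenium is a group-8 element; Ru(II) is therefore d⁶. A 4d ion has a large Δₒ and is invariably low-spin. The d⁶ configuration leaves the e_g set evenly filled (or empty) — no strong Jahn–Teller driving force.
[MnCl₃I₃]³−: Ligand charges: each chloride is −1; each iodide is −1. With an overall charge of −3 the manganese centre must be in the +3 oxidation state. Mn sits in group 7, so the d-electron count is 7 − 3 = 4. Chloride and iodide are weak-field ligands for a first-row metal, so the complex is high-spin. The t₂g³e_g¹ (high-spin) configuration has an unevenly filled e_g set; the Jahn–Teller theorem predicts a tetragonal distortion (typically axial elongation) to lift the degeneracy.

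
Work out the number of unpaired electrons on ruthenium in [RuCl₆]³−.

Ligand charges: each chloride is −1. With an overall charge of −3 the ruthenium centre must be in the +3 oxidation state.
Ruthenium is a group-8 element; Ru(III) is therefore d⁵.
The spin state decides the count: a 4d ion has a large Δₒ and is invariably low-spin.
An octahedral low-spin d⁵ ion is t₂g⁵e_g⁰, giving 1 unpaired electron.

1 unpaired electron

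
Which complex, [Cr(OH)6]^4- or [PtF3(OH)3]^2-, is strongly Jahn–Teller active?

[Cr(OH)6]^4-

[Cr(OH)6]^4-: Ligand charges: each hydroxide is −1. With an overall charge of −4 the chromium centre must be in the +2 oxidation state. Chromium is a group-6 element; Cr(II) is therefore d⁴. Hydroxide is a weak-field ligand for a first-row metal, so the complex is high-spin. The t₂g³e_g¹ (high-spin) configuration has an unevenly filled e_g set; the Jahn–Teller theorem predicts a tetragonal distortion (typically axial elongation) to lift the degeneracy.
[PtF3(OH)3]^2-: Each fluoride is −1; each hydroxide is −1; balancing the −2 overall charge requires Pt(IV). Pt sits in group 10, so the d-electron count is 10 − 4 = 6. A 5d ion has a large Δₒ and is invariably low-spin. The d⁶ configuration leaves the e_g set evenly filled (or empty) — no strong Jahn–Teller driving force.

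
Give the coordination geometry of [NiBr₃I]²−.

Summing ligand charges against the −2 overall charge gives an oxidation state of +2 for nickel.
Ni sits in group 10, so the d-electron count is 10 − 2 = 8.
Coordination number: 4.
Bromide and iodide are weak-field ligands.
With weak-field ligands the CFSE gain from square planar is small, so a 3d d⁸ ion takes the sterically preferred tetrahedral geometry.

tetrahedral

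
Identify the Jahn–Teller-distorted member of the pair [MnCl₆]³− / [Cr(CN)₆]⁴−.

[MnCl₆]³−

[MnCl₆]³−: Ligand charges: each chloride is −1. With an overall charge of −3 the manganese centre must be in the +3 oxidation state. Group 7 minus oxidation state 3 gives a d⁴ configuration. Chloride is a weak-field ligand for a first-row metal, so the complex is high-spin. The t₂g³e_g¹ (high-spin) configuration has an unevenly filled e_g set; the Jahn–Teller theorem predicts a tetragonal distortion (typically axial elongation) to lift the degeneracy.
[Cr(CN)₆]⁴−: Ligand charges: each cyanide is −1. With an overall charge of −4 the chromium centre must be in the +2 oxidation state. Chromium is a group-6 element; Cr(II) is therefore d⁴. Cyanide is a strong-field ligand (high in the spectrochemical series) for a first-row metal, so the complex is low-spin. The d⁴ configuration leaves the e_g set evenly filled (or empty) — no strong Jahn–Teller driving force.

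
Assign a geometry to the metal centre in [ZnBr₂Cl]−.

Summing ligand charges against the −1 overall charge gives an oxidation state of +2 for zinc.
Zinc is a group-12 element; Zn(II) is therefore d¹⁰.
Coordination number: 3.
Three ligands around a d¹⁰ centre minimise repulsion in a trigonal-planar arrangement.

trigonal planar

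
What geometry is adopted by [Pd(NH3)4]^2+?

Ligand charges: ammonia is neutral. With an overall charge of +2 the palladium centre must be in the +2 oxidation state.
Pd sits in group 10, so the d-electron count is 10 − 2 = 8.
With 4 monodentate ligands the coordination number is 4.
A 4d d⁸ ion has a large crystal-field splitting; square planar leaves the high-energy d_{x²−y²} orbital empty and maximises CFSE.

square planar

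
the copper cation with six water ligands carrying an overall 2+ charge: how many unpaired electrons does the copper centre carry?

1 unpaired electron

Summing ligand charges against the +2 overall charge gives an oxidation state of +2 for copper.
Group 11 minus oxidation state 2 gives a d⁹ configuration.
In an octahedral field the d⁹ configuration is t₂g⁶e_g³ (only one arrangement possible), giving 1 unpaired electron.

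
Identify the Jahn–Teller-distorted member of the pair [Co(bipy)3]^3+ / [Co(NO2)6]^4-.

[Co(bipy)3]^3+: Ligand charges: 2,2′-bipyridine is neutral. With an overall charge of +3 the cobalt centre must be in the +3 oxidation state. Cobalt is a group-9 element; Co(III) is therefore d⁶. Co(III) has an exceptionally large octahedral splitting and is low-spin with essentially every ligand except fluoride. The d⁶ configuration leaves the e_g set evenly filled (or empty) — no strong Jahn–Teller driving force.
[Co(NO2)6]^4-: Ligand charges: each nitro (N-bound nitrite) is −1. With an overall charge of −4 the cobalt centre must be in the +2 oxidation state. Cobalt is a group-9 element; Co(II) is therefore d⁷. Nitro (N-bound nitrite) is a strong-field ligand (high in the spectrochemical series) for a first-row metal, so the complex is low-spin. The t₂g⁶e_g¹ (low-spin) configuration has an unevenly filled e_g set; the Jahn–Teller theorem predicts a tetragonal distortion (typically axial elongation) to lift the degeneracy.

[Co(NO2)6]^4-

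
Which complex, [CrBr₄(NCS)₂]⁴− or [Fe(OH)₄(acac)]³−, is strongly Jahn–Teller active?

[CrBr₄(NCS)₂]⁴−: Each bromide is −1; each isothiocyanate is −1; balancing the −4 overall charge requires Cr(II). Cr sits in group 6, so the d-electron count is 6 − 2 = 4. Bromide and isothiocyanate are weak-field ligands for a first-row metal, so the complex is high-spin. The t₂g³e_g¹ (high-spin) configuration has an unevenly filled e_g set; the Jahn–Teller theorem predicts a tetragonal distortion (typically axial elongation) to lift the degeneracy.
[Fe(OH)₄(acac)]³−: Summing ligand charges against the −3 overall charge gives an oxidation state of +2 for iron. Fe sits in group 8, so the d-electron count is 8 − 2 = 6. Acetylacetonate and hydroxide are weak-field ligands for a first-row metal, so the complex is high-spin. The d⁶ configuration leaves the e_g set evenly filled (or empty) — no strong Jahn–Teller driving force.

[CrBr₄(NCS)₂]⁴−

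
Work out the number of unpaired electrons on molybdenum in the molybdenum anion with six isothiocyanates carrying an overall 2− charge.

Each isothiocyanate is −1; balancing the −2 overall charge requires Mo(IV).
Molybdenum is a group-6 element; Mo(IV) is therefore d².
In an octahedral field the d² configuration is t₂g²e_g⁰ (only one arrangement possible), giving 2 unpaired electrons.

2 unpaired electrons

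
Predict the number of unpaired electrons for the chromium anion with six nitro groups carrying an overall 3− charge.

3

Summing ligand charges against the −3 overall charge gives an oxidation state of +3 for chromium.
Cr sits in group 6, so the d-electron count is 6 − 3 = 3.
In an octahedral field the d³ configuration is t₂g³e_g⁰ (only one arrangement possible), giving 3 unpaired electrons.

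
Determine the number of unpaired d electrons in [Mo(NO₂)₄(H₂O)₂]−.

3 unpaired electrons

Summing ligand charges against the −1 overall charge gives an oxidation state of +3 for molybdenum.
Group 6 minus oxidation state 3 gives a d³ configuration.
In an octahedral field the d³ configuration is t₂g³e_g⁰ (only one arrangement possible), giving 3 unpaired electrons.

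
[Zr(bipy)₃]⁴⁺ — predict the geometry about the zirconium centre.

2,2′-bipyridine is neutral; balancing the +4 overall charge requires Zr(IV).
Zirconium is a group-4 element; Zr(IV) is therefore d⁰.
Counting donor atoms: 3×2,2′-bipyridine (bidentate) → 6 donors. Coordination number = 6.
Six donors around a single metal centre give an octahedral coordination sphere.

octahedral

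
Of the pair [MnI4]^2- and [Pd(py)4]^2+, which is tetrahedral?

[MnI4]^2-

For [MnI4]^2-: Each iodide is −1; balancing the −2 overall charge requires Mn(II). Mn sits in group 7, so the d-electron count is 7 − 2 = 5. A high-spin d⁵ ion has zero CFSE in either geometry, so four ligands adopt the sterically favoured tetrahedral geometry. → tetrahedral.
For [Pd(py)4]^2+: Summing ligand charges against the +2 overall charge gives an oxidation state of +2 for palladium. Palladium is a group-10 element; Pd(II) is therefore d⁸. A 4d d⁸ ion has a large crystal-field splitting; square planar leaves the high-energy d_{x²−y²} orbital empty and maximises CFSE. → square planar.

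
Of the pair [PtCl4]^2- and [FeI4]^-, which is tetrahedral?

For [PtCl4]^2-: Each chloride is −1; balancing the −2 overall charge requires Pt(II). Platinum is a group-10 element; Pt(II) is therefore d⁸. A 5d d⁸ ion has a large crystal-field splitting; square planar leaves the high-energy d_{x²−y²} orbital empty and maximises CFSE. → square planar.
For [FeI4]^-: Ligand charges: each iodide is −1. With an overall charge of −1 the iron centre must be in the +3 oxidation state. Iron is a group-8 element; Fe(III) is therefore d⁵. A high-spin d⁵ ion has zero CFSE in either geometry, so four ligands adopt the sterically favoured tetrahedral geometry. → tetrahedral.

[FeI4]^-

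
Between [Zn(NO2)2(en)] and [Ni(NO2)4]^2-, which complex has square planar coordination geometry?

[Ni(NO2)4]^2-

For [Zn(NO2)2(en)]: Each nitro (N-bound nitrite) is −1; ethylenediamine is neutral; balancing the 0 overall charge requires Zn(II). Group 12 minus oxidation state 2 gives a d¹⁰ configuration. A d¹⁰ ion has no crystal-field stabilisation preference between square planar and tetrahedral, so four ligands adopt the sterically favoured tetrahedral geometry. → tetrahedral.
For [Ni(NO2)4]^2-: Ligand charges: each nitro (N-bound nitrite) is −1. With an overall charge of −2 the nickel centre must be in the +2 oxidation state. Group 10 minus oxidation state 2 gives a d⁸ configuration. Nitro (N-bound nitrite) is a strong-field ligand (high in the spectrochemical series). A 3d d⁸ ion with strong-field ligands gains enough CFSE to favour square planar over tetrahedral. → square planar.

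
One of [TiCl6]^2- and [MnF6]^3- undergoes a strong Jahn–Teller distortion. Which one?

[MnF6]^3-

[TiCl6]^2-: Ligand charges: each chloride is −1. With an overall charge of −2 the titanium centre must be in the +4 oxidation state. Group 4 minus oxidation state 4 gives a d⁰ configuration. The d⁰ configuration leaves the e_g set evenly filled (or empty) — no strong Jahn–Teller driving force.
[MnF6]^3-: Summing ligand charges against the −3 overall charge gives an oxidation state of +3 for manganese. Manganese is a group-7 element; Mn(III) is therefore d⁴. Fluoride is a weak-field ligand for a first-row metal, so the complex is high-spin. The t₂g³e_g¹ (high-spin) configuration has an unevenly filled e_g set; the Jahn–Teller theorem predicts a tetragonal distortion (typically axial elongation) to lift the degeneracy.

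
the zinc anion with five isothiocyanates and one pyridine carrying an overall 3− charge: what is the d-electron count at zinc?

d10

Ligand charges: each isothiocyanate is −1; pyridine is neutral. With an overall charge of −3 the zinc centre must be in the +2 oxidation state.
Zn sits in group 12, so the d-electron count is 12 − 2 = 10.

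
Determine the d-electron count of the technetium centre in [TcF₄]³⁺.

d⁰

Ligand charges: each fluoride is −1. With an overall charge of +3 the technetium centre must be in the +7 oxidation state.
Technetium is a group-7 element; Tc(VII) is therefore d⁰.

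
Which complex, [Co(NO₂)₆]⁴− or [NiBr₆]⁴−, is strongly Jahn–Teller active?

[Co(NO₂)₆]⁴−

[Co(NO₂)₆]⁴−: Ligand charges: each nitro (N-bound nitrite) is −1. With an overall charge of −4 the cobalt centre must be in the +2 oxidation state. Co sits in group 9, so the d-electron count is 9 − 2 = 7. Nitro (N-bound nitrite) is a strong-field ligand (high in the spectrochemical series) for a first-row metal, so the complex is low-spin. The t₂g⁶e_g¹ (low-spin) configuration has an unevenly filled e_g set; the Jahn–Teller theorem predicts a tetragonal distortion (typically axial elongation) to lift the degeneracy.
[NiBr₆]⁴−: Summing ligand charges against the −4 overall charge gives an oxidation state of +2 for nickel. Group 10 minus oxidation state 2 gives a d⁸ configuration. The d⁸ configuration leaves the e_g set evenly filled (or empty) — no strong Jahn–Teller driving force.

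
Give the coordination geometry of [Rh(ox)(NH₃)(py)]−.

Each oxalate is −2; ammonia is neutral; pyridine is neutral; balancing the −1 overall charge requires Rh(I).
Group 9 minus oxidation state 1 gives a d⁸ configuration.
Counting donor atoms: 1×oxalate (bidentate) → 2 donors; 1×ammonia (monodentate) → 1 donor; 1×pyridine (monodentate) → 1 donor. Coordination number = 4.
A 4d d⁸ ion has a large crystal-field splitting; square planar leaves the high-energy d_{x²−y²} orbital empty and maximises CFSE.

square planar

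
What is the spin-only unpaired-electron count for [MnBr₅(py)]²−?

4 unpaired electrons

Summing ligand charges against the −2 overall charge gives an oxidation state of +3 for manganese.
Group 7 minus oxidation state 3 gives a d⁴ configuration.
The spin state decides the count: Bromide is a weak-field ligand for a first-row metal, so the complex is high-spin.
An octahedral high-spin d⁴ ion is t₂g³e_g¹, giving 4 unpaired electrons.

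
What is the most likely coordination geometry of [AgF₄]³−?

Summing ligand charges against the −3 overall charge gives an oxidation state of +1 for silver.
Silver is a group-11 element; Ag(I) is therefore d¹⁰.
With 4 monodentate ligands the coordination number is 4.
A d¹⁰ ion has no crystal-field stabilisation preference between square planar and tetrahedral, so four ligands adopt the sterically favoured tetrahedral geometry.

tetrahedral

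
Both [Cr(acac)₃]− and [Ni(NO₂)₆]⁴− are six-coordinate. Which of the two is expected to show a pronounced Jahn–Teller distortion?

[Cr(acac)₃]−

[Cr(acac)₃]−: Each acetylacetonate is −1; balancing the −1 overall charge requires Cr(II). Group 6 minus oxidation state 2 gives a d⁴ configuration. Acetylacetonate is a weak-field ligand for a first-row metal, so the complex is high-spin. The t₂g³e_g¹ (high-spin) configuration has an unevenly filled e_g set; the Jahn–Teller theorem predicts a tetragonal distortion (typically axial elongation) to lift the degeneracy.
[Ni(NO₂)₆]⁴−: Summing ligand charges against the −4 overall charge gives an oxidation state of +2 for nickel. Nickel is a group-10 element; Ni(II) is therefore d⁸. The d⁸ configuration leaves the e_g set evenly filled (or empty) — no strong Jahn–Teller driving force.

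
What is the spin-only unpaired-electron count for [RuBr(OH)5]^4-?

0

Ligand charges: each bromide is −1; each hydroxide is −1. With an overall charge of −4 the ruthenium centre must be in the +2 oxidation state.
Ru sits in group 8, so the d-electron count is 8 − 2 = 6.
The spin state decides the count: a 4d ion has a large Δₒ and is invariably low-spin.
An octahedral low-spin d⁶ ion is t₂g⁶e_g⁰, giving 0 unpaired electrons.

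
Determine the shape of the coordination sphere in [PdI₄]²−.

square planar

Each iodide is −1; balancing the −2 overall charge requires Pd(II).
Palladium is a group-10 element; Pd(II) is therefore d⁸.
Coordination number: 4.
A 4d d⁸ ion has a large crystal-field splitting; square planar leaves the high-energy d_{x²−y²} orbital empty and maximises CFSE.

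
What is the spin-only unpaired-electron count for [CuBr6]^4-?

1

Each bromide is −1; balancing the −4 overall charge requires Cu(II).
Group 11 minus oxidation state 2 gives a d⁹ configuration.
In an octahedral field the d⁹ configuration is t₂g⁶e_g³ (only one arrangement possible), giving 1 unpaired electron.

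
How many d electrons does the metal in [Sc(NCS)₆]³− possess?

d⁰

Summing ligand charges against the −3 overall charge gives an oxidation state of +3 for scandium.
Scandium is a group-3 element; Sc(III) is therefore d⁰.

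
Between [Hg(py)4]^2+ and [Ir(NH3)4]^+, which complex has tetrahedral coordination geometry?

For [Hg(py)4]^2+: Summing ligand charges against the +2 overall charge gives an oxidation state of +2 for mercury. Mercury is a group-12 element; Hg(II) is therefore d¹⁰. A d¹⁰ ion has no crystal-field stabilisation preference between square planar and tetrahedral, so four ligands adopt the sterically favoured tetrahedral geometry. → tetrahedral.
For [Ir(NH3)4]^+: Summing ligand charges against the +1 overall charge gives an oxidation state of +1 for iridium. Iridium is a group-9 element; Ir(I) is therefore d⁸. A 5d d⁸ ion has a large crystal-field splitting; square planar leaves the high-energy d_{x²−y²} orbital empty and maximises CFSE. → square planar.

[Hg(py)4]^2+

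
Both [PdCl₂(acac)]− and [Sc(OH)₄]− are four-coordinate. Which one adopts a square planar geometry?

For [PdCl₂(acac)]−: Ligand charges: each chloride is −1; each acetylacetonate is −1. With an overall charge of −1 the palladium centre must be in the +2 oxidation state. Group 10 minus oxidation state 2 gives a d⁸ configuration. A 4d d⁸ ion has a large crystal-field splitting; square planar leaves the high-energy d_{x²−y²} orbital empty and maximises CFSE. → square planar.
For [Sc(OH)₄]−: Ligand charges: each hydroxide is −1. With an overall charge of −1 the scandium centre must be in the +3 oxidation state. Scandium is a group-3 element; Sc(III) is therefore d⁰. A d⁰ ion has no crystal-field stabilisation preference between square planar and tetrahedral, so four ligands adopt the sterically favoured tetrahedral geometry. → tetrahedral.

[PdCl₂(acac)]−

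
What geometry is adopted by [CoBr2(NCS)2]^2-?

Ligand charges: each bromide is −1; each isothiocyanate is −1. With an overall charge of −2 the cobalt centre must be in the +2 oxidation state.
Group 9 minus oxidation state 2 gives a d⁷ configuration.
Coordination number: 4.
Bromide and isothiocyanate are weak-field ligands.
For a high-spin 3d d⁷ ion with weak-field ligands the small Δₜ gives little square-planar CFSE advantage, so four ligands adopt the sterically favoured tetrahedral geometry.

tetrahedral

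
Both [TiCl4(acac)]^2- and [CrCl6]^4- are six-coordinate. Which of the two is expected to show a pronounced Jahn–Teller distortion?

[CrCl6]^4-

[TiCl4(acac)]^2-: Ligand charges: each chloride is −1; each acetylacetonate is −1. With an overall charge of −2 the titanium centre must be in the +3 oxidation state. Group 4 minus oxidation state 3 gives a d¹ configuration. The d¹ configuration leaves the e_g set evenly filled (or empty) — no strong Jahn–Teller driving force.
[CrCl6]^4-: Summing ligand charges against the −4 overall charge gives an oxidation state of +2 for chromium. Group 6 minus oxidation state 2 gives a d⁴ configuration. Chloride is a weak-field ligand for a first-row metal, so the complex is high-spin. The t₂g³e_g¹ (high-spin) configuration has an unevenly filled e_g set; the Jahn–Teller theorem predicts a tetragonal distortion (typically axial elongation) to lift the degeneracy.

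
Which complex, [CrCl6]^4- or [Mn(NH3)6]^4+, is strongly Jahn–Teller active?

[CrCl6]^4-

[CrCl6]^4-: Each chloride is −1; balancing the −4 overall charge requires Cr(II). Group 6 minus oxidation state 2 gives a d⁴ configuration. Chloride is a weak-field ligand for a first-row metal, so the complex is high-spin. The t₂g³e_g¹ (high-spin) configuration has an unevenly filled e_g set; the Jahn–Teller theorem predicts a tetragonal distortion (typically axial elongation) to lift the degeneracy.
[Mn(NH3)6]^4+: Ammonia is neutral; balancing the +4 overall charge requires Mn(IV). Mn sits in group 7, so the d-electron count is 7 − 4 = 3. The d³ configuration leaves the e_g set evenly filled (or empty) — no strong Jahn–Teller driving force.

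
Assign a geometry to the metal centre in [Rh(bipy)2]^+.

square planar

Ligand charges: 2,2′-bipyridine is neutral. With an overall charge of +1 the rhodium centre must be in the +1 oxidation state.
Group 9 minus oxidation state 1 gives a d⁸ configuration.
Counting donor atoms: 2×2,2′-bipyridine (bidentate) → 4 donors. Coordination number = 4.
A 4d d⁸ ion has a large crystal-field splitting; square planar leaves the high-energy d_{x²−y²} orbital empty and maximises CFSE.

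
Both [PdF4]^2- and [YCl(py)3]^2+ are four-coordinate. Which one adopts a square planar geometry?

For [PdF4]^2-: Summing ligand charges against the −2 overall charge gives an oxidation state of +2 for palladium. Palladium is a group-10 element; Pd(II) is therefore d⁸. A 4d d⁸ ion has a large crystal-field splitting; square planar leaves the high-energy d_{x²−y²} orbital empty and maximises CFSE. → square planar.
For [YCl(py)3]^2+: Summing ligand charges against the +2 overall charge gives an oxidation state of +3 for yttrium. Group 3 minus oxidation state 3 gives a d⁰ configuration. A d⁰ ion has no crystal-field stabilisation preference between square planar and tetrahedral, so four ligands adopt the sterically favoured tetrahedral geometry. → tetrahedral.

[PdF4]^2-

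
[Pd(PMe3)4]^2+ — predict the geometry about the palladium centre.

Trimethylphosphine is neutral; balancing the +2 overall charge requires Pd(II).
Pd sits in group 10, so the d-electron count is 10 − 2 = 8.
With 4 monodentate ligands the coordination number is 4.
A 4d d⁸ ion has a large crystal-field splitting; square planar leaves the high-energy d_{x²−y²} orbital empty and maximises CFSE.

square planar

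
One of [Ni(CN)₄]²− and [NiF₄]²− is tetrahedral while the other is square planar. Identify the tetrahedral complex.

For [Ni(CN)₄]²−: Ligand charges: each cyanide is −1. With an overall charge of −2 the nickel centre must be in the +2 oxidation state. Ni sits in group 10, so the d-electron count is 10 − 2 = 8. Cyanide is a strong-field ligand (high in the spectrochemical series). A 3d d⁸ ion with strong-field ligands gains enough CFSE to favour square planar over tetrahedral. → square planar.
For [NiF₄]²−: Each fluoride is −1; balancing the −2 overall charge requires Ni(II). Group 10 minus oxidation state 2 gives a d⁸ configuration. Fluoride is a weak-field ligand. With weak-field ligands the CFSE gain from square planar is small, so a 3d d⁸ ion takes the sterically preferred tetrahedral geometry. → tetrahedral.

[NiF₄]²−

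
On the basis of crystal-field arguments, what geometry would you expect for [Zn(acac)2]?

tetrahedral

Summing ligand charges against the 0 overall charge gives an oxidation state of +2 for zinc.
Zn sits in group 12, so the d-electron count is 12 − 2 = 10.
Counting donor atoms: 2×acetylacetonate (bidentate) → 4 donors. Coordination number = 4.
A d¹⁰ ion has no crystal-field stabilisation preference between square planar and tetrahedral, so four ligands adopt the sterically favoured tetrahedral geometry.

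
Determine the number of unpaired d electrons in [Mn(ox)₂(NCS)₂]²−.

3

Each oxalate is −2; each isothiocyanate is −1; balancing the −2 overall charge requires Mn(IV).
Group 7 minus oxidation state 4 gives a d³ configuration.
Counting donor atoms: 2×oxalate (bidentate) → 4 donors; 2×isothiocyanate (monodentate) → 2 donors. Coordination number = 6.
In an octahedral field the d³ configuration is t₂g³e_g⁰ (only one arrangement possible), giving 3 unpaired electrons.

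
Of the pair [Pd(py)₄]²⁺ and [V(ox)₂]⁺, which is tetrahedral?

For [Pd(py)₄]²⁺: Ligand charges: pyridine is neutral. With an overall charge of +2 the palladium centre must be in the +2 oxidation state. Palladium is a group-10 element; Pd(II) is therefore d⁸. A 4d d⁸ ion has a large crystal-field splitting; square planar leaves the high-energy d_{x²−y²} orbital empty and maximises CFSE. → square planar.
For [V(ox)₂]⁺: Each oxalate is −2; balancing the +1 overall charge requires V(V). Vanadium is a group-5 element; V(V) is therefore d⁰. A d⁰ ion has no crystal-field stabilisation preference between square planar and tetrahedral, so four ligands adopt the sterically favoured tetrahedral geometry. → tetrahedral.

[V(ox)₂]⁺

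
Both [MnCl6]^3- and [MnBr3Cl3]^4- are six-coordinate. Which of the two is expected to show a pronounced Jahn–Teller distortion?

[MnCl6]^3-: Each chloride is −1; balancing the −3 overall charge requires Mn(III). Manganese is a group-7 element; Mn(III) is therefore d⁴. Chloride is a weak-field ligand for a first-row metal, so the complex is high-spin. The t₂g³e_g¹ (high-spin) configuration has an unevenly filled e_g set; the Jahn–Teller theorem predicts a tetragonal distortion (typically axial elongation) to lift the degeneracy.
[MnBr3Cl3]^4-: Summing ligand charges against the −4 overall charge gives an oxidation state of +2 for manganese. Manganese is a group-7 element; Mn(II) is therefore d⁵. Bromide and chloride are weak-field ligands for a first-row metal, so the complex is high-spin. The d⁵ configuration leaves the e_g set evenly filled (or empty) — no strong Jahn–Teller driving force.

[MnCl6]^3-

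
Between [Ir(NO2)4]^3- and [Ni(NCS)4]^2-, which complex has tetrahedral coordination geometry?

For [Ir(NO2)4]^3-: Each nitro (N-bound nitrite) is −1; balancing the −3 overall charge requires Ir(I). Group 9 minus oxidation state 1 gives a d⁸ configuration. A 5d d⁸ ion has a large crystal-field splitting; square planar leaves the high-energy d_{x²−y²} orbital empty and maximises CFSE. → square planar.
For [Ni(NCS)4]^2-: Ligand charges: each isothiocyanate is −1. With an overall charge of −2 the nickel centre must be in the +2 oxidation state. Group 10 minus oxidation state 2 gives a d⁸ configuration. Isothiocyanate is a weak-field ligand. With weak-field ligands the CFSE gain from square planar is small, so a 3d d⁸ ion takes the sterically preferred tetrahedral geometry. → tetrahedral.

[Ni(NCS)4]^2-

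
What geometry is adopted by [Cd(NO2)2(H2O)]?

Each nitro (N-bound nitrite) is −1; water is neutral; balancing the 0 overall charge requires Cd(II).
Cadmium is a group-12 element; Cd(II) is therefore d¹⁰.
With 3 monodentate ligands the coordination number is 3.
Three ligands around a d¹⁰ centre minimise repulsion in a trigonal-planar arrangement.

trigonal planar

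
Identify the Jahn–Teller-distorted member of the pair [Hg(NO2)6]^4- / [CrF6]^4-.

[CrF6]^4-

[Hg(NO2)6]^4-: Ligand charges: each nitro (N-bound nitrite) is −1. With an overall charge of −4 the mercury centre must be in the +2 oxidation state. Mercury is a group-12 element; Hg(II) is therefore d¹⁰. The d¹⁰ configuration leaves the e_g set evenly filled (or empty) — no strong Jahn–Teller driving force.
[CrF6]^4-: Summing ligand charges against the −4 overall charge gives an oxidation state of +2 for chromium. Cr sits in group 6, so the d-electron count is 6 − 2 = 4. Fluoride is a weak-field ligand for a first-row metal, so the complex is high-spin. The t₂g³e_g¹ (high-spin) configuration has an unevenly filled e_g set; the Jahn–Teller theorem predicts a tetragonal distortion (typically axial elongation) to lift the degeneracy.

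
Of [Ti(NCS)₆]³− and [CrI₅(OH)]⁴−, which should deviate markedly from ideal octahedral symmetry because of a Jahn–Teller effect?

[Ti(NCS)₆]³−: Each isothiocyanate is −1; balancing the −3 overall charge requires Ti(III). Group 4 minus oxidation state 3 gives a d¹ configuration. The d¹ configuration leaves the e_g set evenly filled (or empty) — no strong Jahn–Teller driving force.
[CrI₅(OH)]⁴−: Each iodide is −1; each hydroxide is −1; balancing the −4 overall charge requires Cr(II). Group 6 minus oxidation state 2 gives a d⁴ configuration. Hydroxide and iodide are weak-field ligands for a first-row metal, so the complex is high-spin. The t₂g³e_g¹ (high-spin) configuration has an unevenly filled e_g set; the Jahn–Teller theorem predicts a tetragonal distortion (typically axial elongation) to lift the degeneracy.

[CrI₅(OH)]⁴−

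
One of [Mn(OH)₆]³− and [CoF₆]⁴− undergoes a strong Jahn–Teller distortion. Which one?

[Mn(OH)₆]³−

[Mn(OH)₆]³−: Summing ligand charges against the −3 overall charge gives an oxidation state of +3 for manganese. Manganese is a group-7 element; Mn(III) is therefore d⁴. Hydroxide is a weak-field ligand for a first-row metal, so the complex is high-spin. The t₂g³e_g¹ (high-spin) configuration has an unevenly filled e_g set; the Jahn–Teller theorem predicts a tetragonal distortion (typically axial elongation) to lift the degeneracy.
[CoF₆]⁴−: Ligand charges: each fluoride is −1. With an overall charge of −4 the cobalt centre must be in the +2 oxidation state. Cobalt is a group-9 element; Co(II) is therefore d⁷. Fluoride is a weak-field ligand for a first-row metal, so the complex is high-spin. The d⁷ configuration leaves the e_g set evenly filled (or empty) — no strong Jahn–Teller driving force.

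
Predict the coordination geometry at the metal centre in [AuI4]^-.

square planar

Summing ligand charges against the −1 overall charge gives an oxidation state of +3 for gold.
Gold is a group-11 element; Au(III) is therefore d⁸.
Coordination number: 4.
A 5d d⁸ ion has a large crystal-field splitting; square planar leaves the high-energy d_{x²−y²} orbital empty and maximises CFSE.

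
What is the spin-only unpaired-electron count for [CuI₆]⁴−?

Ligand charges: each iodide is −1. With an overall charge of −4 the copper centre must be in the +2 oxidation state.
Copper is a group-11 element; Cu(II) is therefore d⁹.
In an octahedral field the d⁹ configuration is t₂g⁶e_g³ (only one arrangement possible), giving 1 unpaired electron.

1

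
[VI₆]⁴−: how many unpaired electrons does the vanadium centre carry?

Summing ligand charges against the −4 overall charge gives an oxidation state of +2 for vanadium.
V sits in group 5, so the d-electron count is 5 − 2 = 3.
In an octahedral field the d³ configuration is t₂g³e_g⁰ (only one arrangement possible), giving 3 unpaired electrons.

3 unpaired electrons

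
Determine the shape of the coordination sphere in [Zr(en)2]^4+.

tetrahedral

Summing ligand charges against the +4 overall charge gives an oxidation state of +4 for zirconium.
Group 4 minus oxidation state 4 gives a d⁰ configuration.
Counting donor atoms: 2×ethylenediamine (bidentate) → 4 donors. Coordination number = 4.
A d⁰ ion has no crystal-field stabilisation preference between square planar and tetrahedral, so four ligands adopt the sterically favoured tetrahedral geometry.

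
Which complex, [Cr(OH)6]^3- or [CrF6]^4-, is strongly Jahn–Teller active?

[CrF6]^4-

[Cr(OH)6]^3-: Each hydroxide is −1; balancing the −3 overall charge requires Cr(III). Group 6 minus oxidation state 3 gives a d³ configuration. The d³ configuration leaves the e_g set evenly filled (or empty) — no strong Jahn–Teller driving force.
[CrF6]^4-: Ligand charges: each fluoride is −1. With an overall charge of −4 the chromium centre must be in the +2 oxidation state. Cr sits in group 6, so the d-electron count is 6 − 2 = 4. Fluoride is a weak-field ligand for a first-row metal, so the complex is high-spin. The t₂g³e_g¹ (high-spin) configuration has an unevenly filled e_g set; the Jahn–Teller theorem predicts a tetragonal distortion (typically axial elongation) to lift the degeneracy.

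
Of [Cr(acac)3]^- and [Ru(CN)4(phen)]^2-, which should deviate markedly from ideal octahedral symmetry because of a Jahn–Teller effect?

[Cr(acac)3]^-

[Cr(acac)3]^-: Ligand charges: each acetylacetonate is −1. With an overall charge of −1 the chromium centre must be in the +2 oxidation state. Group 6 minus oxidation state 2 gives a d⁴ configuration. Acetylacetonate is a weak-field ligand for a first-row metal, so the complex is high-spin. The t₂g³e_g¹ (high-spin) configuration has an unevenly filled e_g set; the Jahn–Teller theorem predicts a tetragonal distortion (typically axial elongation) to lift the degeneracy.
[Ru(CN)4(phen)]^2-: Summing ligand charges against the −2 overall charge gives an oxidation state of +2 for ruthenium. Group 8 minus oxidation state 2 gives a d⁶ configuration. A 4d ion has a large Δₒ and is invariably low-spin. The d⁶ configuration leaves the e_g set evenly filled (or empty) — no strong Jahn–Teller driving force.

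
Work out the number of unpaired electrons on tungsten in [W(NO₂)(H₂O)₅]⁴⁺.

1 unpaired electron

Each nitro (N-bound nitrite) is −1; water is neutral; balancing the +4 overall charge requires W(V).
W sits in group 6, so the d-electron count is 6 − 5 = 1.
In an octahedral field the d¹ configuration is t₂g¹e_g⁰ (only one arrangement possible), giving 1 unpaired electron.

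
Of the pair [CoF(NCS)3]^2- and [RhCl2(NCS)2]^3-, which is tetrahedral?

For [CoF(NCS)3]^2-: Each fluoride is −1; each isothiocyanate is −1; balancing the −2 overall charge requires Co(II). Cobalt is a group-9 element; Co(II) is therefore d⁷. For a high-spin 3d d⁷ ion with weak-field ligands the small Δₜ gives little square-planar CFSE advantage, so four ligands adopt the sterically favoured tetrahedral geometry. → tetrahedral.
For [RhCl2(NCS)2]^3-: Ligand charges: each chloride is −1; each isothiocyanate is −1. With an overall charge of −3 the rhodium centre must be in the +1 oxidation state. Rhodium is a group-9 element; Rh(I) is therefore d⁸. A 4d d⁸ ion has a large crystal-field splitting; square planar leaves the high-energy d_{x²−y²} orbital empty and maximises CFSE. → square planar.

[CoF(NCS)3]^2-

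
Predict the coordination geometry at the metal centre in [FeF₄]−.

tetrahedral

Ligand charges: each fluoride is −1. With an overall charge of −1 the iron centre must be in the +3 oxidation state.
Group 8 minus oxidation state 3 gives a d⁵ configuration.
Coordination number: 4.
Fluoride is a weak-field ligand.
A high-spin d⁵ ion has zero CFSE in either geometry, so four ligands adopt the sterically favoured tetrahedral geometry.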